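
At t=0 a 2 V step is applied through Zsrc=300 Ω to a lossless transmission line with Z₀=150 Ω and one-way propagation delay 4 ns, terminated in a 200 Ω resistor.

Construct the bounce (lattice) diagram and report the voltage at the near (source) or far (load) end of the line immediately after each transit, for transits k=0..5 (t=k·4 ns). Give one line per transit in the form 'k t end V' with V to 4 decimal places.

0 0 source 0.6667
1 4 load 0.7619
2 8 source 0.7937
3 12 load 0.7982
4 16 source 0.7997
5 20 load 0.7999

Γ_L=0.142857, Γ_S=0.333333; launch V₁=2·150/450=0.666667
k=0 src: V=0.6667
k=1 load: inc=0.666667, refl=0.666667·0.142857=0.0952; V=0.000000+0.666667+0.095238=0.7619
k=2 src: inc=0.095238, refl=0.095238·0.333333=0.0317; V=0.666667+0.095238+0.031746=0.7937
k=3 load: inc=0.031746, refl=0.031746·0.142857=0.0045; V=0.761905+0.031746+0.004535=0.7982
k=4 src: inc=0.004535, refl=0.004535·0.333333=0.0015; V=0.793651+0.004535+0.001512=0.7997
k=5 load: inc=0.001512, refl=0.001512·0.142857=0.0002; V=0.798186+0.001512+0.000216=0.7999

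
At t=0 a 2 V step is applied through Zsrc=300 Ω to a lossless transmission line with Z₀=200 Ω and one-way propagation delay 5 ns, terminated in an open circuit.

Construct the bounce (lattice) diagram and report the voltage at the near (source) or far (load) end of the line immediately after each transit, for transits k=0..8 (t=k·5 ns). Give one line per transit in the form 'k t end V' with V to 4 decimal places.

Γ_L=1.000000, Γ_S=0.200000; launch V₁=2·200/500=0.800000
k=0 src: V=0.8000
k=1 load: inc=0.800000, refl=0.800000·1.000000=0.8000; V=0.000000+0.800000+0.800000=1.6000
k=2 src: inc=0.800000, refl=0.800000·0.200000=0.1600; V=0.800000+0.800000+0.160000=1.7600
k=3 load: inc=0.160000, refl=0.160000·1.000000=0.1600; V=1.600000+0.160000+0.160000=1.9200
k=4 src: inc=0.160000, refl=0.160000·0.200000=0.0320; V=1.760000+0.160000+0.032000=1.9520
k=5 load: inc=0.032000, refl=0.032000·1.000000=0.0320; V=1.920000+0.032000+0.032000=1.9840
k=6 src: inc=0.032000, refl=0.032000·0.200000=0.0064; V=1.952000+0.032000+0.006400=1.9904
k=7 load: inc=0.006400, refl=0.006400·1.000000=0.0064; V=1.984000+0.006400+0.006400=1.9968
k=8 src: inc=0.006400, refl=0.006400·0.200000=0.0013; V=1.990400+0.006400+0.001280=1.9981

0 0 source 0.8000
1 5 load 1.6000
2 10 source 1.7600
3 15 load 1.9200
4 20 source 1.9520
5 25 load 1.9840
6 30 source 1.9904
7 35 load 1.9968
8 40 source 1.9981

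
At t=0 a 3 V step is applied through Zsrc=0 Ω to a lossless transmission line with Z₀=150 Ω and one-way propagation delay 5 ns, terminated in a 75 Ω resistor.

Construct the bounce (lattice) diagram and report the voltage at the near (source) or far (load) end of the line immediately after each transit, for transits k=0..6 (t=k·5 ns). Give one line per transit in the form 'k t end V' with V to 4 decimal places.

Γ_L=-0.333333, Γ_S=-1.000000; launch V₁=3·150/150=3.000000
k=0 src: V=3.0000
k=1 load: inc=3.000000, refl=3.000000·-0.333333=-1.0000; V=0.000000+3.000000+-1.000000=2.0000
k=2 src: inc=-1.000000, refl=-1.000000·-1.000000=1.0000; V=3.000000+-1.000000+1.000000=3.0000
k=3 load: inc=1.000000, refl=1.000000·-0.333333=-0.3333; V=2.000000+1.000000+-0.333333=2.6667
k=4 src: inc=-0.333333, refl=-0.333333·-1.000000=0.3333; V=3.000000+-0.333333+0.333333=3.0000
k=5 load: inc=0.333333, refl=0.333333·-0.333333=-0.1111; V=2.666667+0.333333+-0.111111=2.8889
k=6 src: inc=-0.111111, refl=-0.111111·-1.000000=0.1111; V=3.000000+-0.111111+0.111111=3.0000

0 0 source 3.0000
1 5 load 2.0000
2 10 source 3.0000
3 15 load 2.6667
4 20 source 3.0000
5 25 load 2.8889
6 30 source 3.0000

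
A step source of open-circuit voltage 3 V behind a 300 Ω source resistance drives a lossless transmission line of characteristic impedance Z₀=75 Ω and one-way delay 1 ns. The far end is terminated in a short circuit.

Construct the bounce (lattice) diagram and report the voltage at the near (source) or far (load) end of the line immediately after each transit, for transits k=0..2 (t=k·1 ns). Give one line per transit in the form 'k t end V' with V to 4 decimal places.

Γ_L=-1.000000, Γ_S=0.600000; launch V₁=3·75/375=0.600000
k=0 src: V=0.6000
k=1 load: inc=0.600000, refl=0.600000·-1.000000=-0.6000; V=0.000000+0.600000+-0.600000=0.0000
k=2 src: inc=-0.600000, refl=-0.600000·0.600000=-0.3600; V=0.600000+-0.600000+-0.360000=-0.3600

0 0 source 0.6000
1 1 load 0.0000
2 2 source -0.3600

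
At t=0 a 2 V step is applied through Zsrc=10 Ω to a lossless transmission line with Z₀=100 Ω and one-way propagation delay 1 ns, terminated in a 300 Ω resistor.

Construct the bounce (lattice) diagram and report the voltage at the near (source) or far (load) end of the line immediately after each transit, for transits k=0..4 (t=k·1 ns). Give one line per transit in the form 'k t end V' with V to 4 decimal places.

0 0 source 1.8182
1 1 load 2.7273
2 2 source 1.9835
3 3 load 1.6116
4 4 source 1.9159

Γ_L=0.500000, Γ_S=-0.818182; launch V₁=2·100/110=1.818182
k=0 src: V=1.8182
k=1 load: inc=1.818182, refl=1.818182·0.500000=0.9091; V=0.000000+1.818182+0.909091=2.7273
k=2 src: inc=0.909091, refl=0.909091·-0.818182=-0.7438; V=1.818182+0.909091+-0.743802=1.9835
k=3 load: inc=-0.743802, refl=-0.743802·0.500000=-0.3719; V=2.727273+-0.743802+-0.371901=1.6116
k=4 src: inc=-0.371901, refl=-0.371901·-0.818182=0.3043; V=1.983471+-0.371901+0.304282=1.9159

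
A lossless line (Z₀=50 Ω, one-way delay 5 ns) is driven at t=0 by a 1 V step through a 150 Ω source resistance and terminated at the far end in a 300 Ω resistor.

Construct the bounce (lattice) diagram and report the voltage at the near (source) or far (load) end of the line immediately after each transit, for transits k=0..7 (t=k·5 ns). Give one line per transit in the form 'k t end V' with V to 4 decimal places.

0 0 source 0.2500
1 5 load 0.4286
2 10 source 0.5179
3 15 load 0.5816
4 20 source 0.6135
5 25 load 0.6363
6 30 source 0.6477
7 35 load 0.6558

Γ_L=0.714286, Γ_S=0.500000; launch V₁=1·50/200=0.250000
k=0 src: V=0.2500
k=1 load: inc=0.250000, refl=0.250000·0.714286=0.1786; V=0.000000+0.250000+0.178571=0.4286
k=2 src: inc=0.178571, refl=0.178571·0.500000=0.0893; V=0.250000+0.178571+0.089286=0.5179
k=3 load: inc=0.089286, refl=0.089286·0.714286=0.0638; V=0.428571+0.089286+0.063776=0.5816
k=4 src: inc=0.063776, refl=0.063776·0.500000=0.0319; V=0.517857+0.063776+0.031888=0.6135
k=5 load: inc=0.031888, refl=0.031888·0.714286=0.0228; V=0.581633+0.031888+0.022777=0.6363
k=6 src: inc=0.022777, refl=0.022777·0.500000=0.0114; V=0.613520+0.022777+0.011388=0.6477
k=7 load: inc=0.011388, refl=0.011388·0.714286=0.0081; V=0.636297+0.011388+0.008135=0.6558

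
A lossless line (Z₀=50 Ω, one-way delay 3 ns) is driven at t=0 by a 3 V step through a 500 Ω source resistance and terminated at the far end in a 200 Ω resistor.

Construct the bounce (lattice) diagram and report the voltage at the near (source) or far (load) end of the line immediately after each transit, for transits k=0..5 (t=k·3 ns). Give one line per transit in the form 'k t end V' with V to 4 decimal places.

Γ_L=0.600000, Γ_S=0.818182; launch V₁=3·50/550=0.272727
k=0 src: V=0.2727
k=1 load: inc=0.272727, refl=0.272727·0.600000=0.1636; V=0.000000+0.272727+0.163636=0.4364
k=2 src: inc=0.163636, refl=0.163636·0.818182=0.1339; V=0.272727+0.163636+0.133884=0.5702
k=3 load: inc=0.133884, refl=0.133884·0.600000=0.0803; V=0.436364+0.133884+0.080331=0.6506
k=4 src: inc=0.080331, refl=0.080331·0.818182=0.0657; V=0.570248+0.080331+0.065725=0.7163
k=5 load: inc=0.065725, refl=0.065725·0.600000=0.0394; V=0.650579+0.065725+0.039435=0.7557

0 0 source 0.2727
1 3 load 0.4364
2 6 source 0.5702
3 9 load 0.6506
4 12 source 0.7163
5 15 load 0.7557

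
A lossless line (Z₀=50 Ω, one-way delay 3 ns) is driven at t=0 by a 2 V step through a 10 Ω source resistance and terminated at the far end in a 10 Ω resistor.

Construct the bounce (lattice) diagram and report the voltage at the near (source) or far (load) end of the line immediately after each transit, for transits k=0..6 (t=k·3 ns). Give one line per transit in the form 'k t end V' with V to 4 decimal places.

Γ_L=-0.666667, Γ_S=-0.666667; launch V₁=2·50/60=1.666667
k=0 src: V=1.6667
k=1 load: inc=1.666667, refl=1.666667·-0.666667=-1.1111; V=0.000000+1.666667+-1.111111=0.5556
k=2 src: inc=-1.111111, refl=-1.111111·-0.666667=0.7407; V=1.666667+-1.111111+0.740741=1.2963
k=3 load: inc=0.740741, refl=0.740741·-0.666667=-0.4938; V=0.555556+0.740741+-0.493827=0.8025
k=4 src: inc=-0.493827, refl=-0.493827·-0.666667=0.3292; V=1.296296+-0.493827+0.329218=1.1317
k=5 load: inc=0.329218, refl=0.329218·-0.666667=-0.2195; V=0.802469+0.329218+-0.219479=0.9122
k=6 src: inc=-0.219479, refl=-0.219479·-0.666667=0.1463; V=1.131687+-0.219479+0.146319=1.0585

0 0 source 1.6667
1 3 load 0.5556
2 6 source 1.2963
3 9 load 0.8025
4 12 source 1.1317
5 15 load 0.9122
6 18 source 1.0585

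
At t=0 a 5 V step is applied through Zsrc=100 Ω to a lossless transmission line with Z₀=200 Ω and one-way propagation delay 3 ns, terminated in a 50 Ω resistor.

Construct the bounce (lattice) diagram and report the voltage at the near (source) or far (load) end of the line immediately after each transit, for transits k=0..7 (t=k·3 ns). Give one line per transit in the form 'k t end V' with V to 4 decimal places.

Γ_L=-0.600000, Γ_S=-0.333333; launch V₁=5·200/300=3.333333
k=0 src: V=3.3333
k=1 load: inc=3.333333, refl=3.333333·-0.600000=-2.0000; V=0.000000+3.333333+-2.000000=1.3333
k=2 src: inc=-2.000000, refl=-2.000000·-0.333333=0.6667; V=3.333333+-2.000000+0.666667=2.0000
k=3 load: inc=0.666667, refl=0.666667·-0.600000=-0.4000; V=1.333333+0.666667+-0.400000=1.6000
k=4 src: inc=-0.400000, refl=-0.400000·-0.333333=0.1333; V=2.000000+-0.400000+0.133333=1.7333
k=5 load: inc=0.133333, refl=0.133333·-0.600000=-0.0800; V=1.600000+0.133333+-0.080000=1.6533
k=6 src: inc=-0.080000, refl=-0.080000·-0.333333=0.0267; V=1.733333+-0.080000+0.026667=1.6800
k=7 load: inc=0.026667, refl=0.026667·-0.600000=-0.0160; V=1.653333+0.026667+-0.016000=1.6640

0 0 source 3.3333
1 3 load 1.3333
2 6 source 2.0000
3 9 load 1.6000
4 12 source 1.7333
5 15 load 1.6533
6 18 source 1.6800
7 21 load 1.6640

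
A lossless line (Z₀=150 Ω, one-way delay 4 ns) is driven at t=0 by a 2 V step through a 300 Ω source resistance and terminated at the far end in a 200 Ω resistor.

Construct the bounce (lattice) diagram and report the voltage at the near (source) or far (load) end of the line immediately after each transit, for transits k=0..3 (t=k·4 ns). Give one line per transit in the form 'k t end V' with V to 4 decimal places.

Γ_L=0.142857, Γ_S=0.333333; launch V₁=2·150/450=0.666667
k=0 src: V=0.6667
k=1 load: inc=0.666667, refl=0.666667·0.142857=0.0952; V=0.000000+0.666667+0.095238=0.7619
k=2 src: inc=0.095238, refl=0.095238·0.333333=0.0317; V=0.666667+0.095238+0.031746=0.7937
k=3 load: inc=0.031746, refl=0.031746·0.142857=0.0045; V=0.761905+0.031746+0.004535=0.7982

0 0 source 0.6667
1 4 load 0.7619
2 8 source 0.7937
3 12 load 0.7982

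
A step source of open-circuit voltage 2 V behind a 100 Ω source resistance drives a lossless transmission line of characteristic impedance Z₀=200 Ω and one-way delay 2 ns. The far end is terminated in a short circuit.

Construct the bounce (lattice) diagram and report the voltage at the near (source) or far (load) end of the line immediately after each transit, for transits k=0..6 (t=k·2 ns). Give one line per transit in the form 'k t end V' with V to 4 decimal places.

Γ_L=-1.000000, Γ_S=-0.333333; launch V₁=2·200/300=1.333333
k=0 src: V=1.3333
k=1 load: inc=1.333333, refl=1.333333·-1.000000=-1.3333; V=0.000000+1.333333+-1.333333=0.0000
k=2 src: inc=-1.333333, refl=-1.333333·-0.333333=0.4444; V=1.333333+-1.333333+0.444444=0.4444
k=3 load: inc=0.444444, refl=0.444444·-1.000000=-0.4444; V=0.000000+0.444444+-0.444444=0.0000
k=4 src: inc=-0.444444, refl=-0.444444·-0.333333=0.1481; V=0.444444+-0.444444+0.148148=0.1481
k=5 load: inc=0.148148, refl=0.148148·-1.000000=-0.1481; V=0.000000+0.148148+-0.148148=0.0000
k=6 src: inc=-0.148148, refl=-0.148148·-0.333333=0.0494; V=0.148148+-0.148148+0.049383=0.0494

0 0 source 1.3333
1 2 load 0.0000
2 4 source 0.4444
3 6 load 0.0000
4 8 source 0.1481
5 10 load 0.0000
6 12 source 0.0494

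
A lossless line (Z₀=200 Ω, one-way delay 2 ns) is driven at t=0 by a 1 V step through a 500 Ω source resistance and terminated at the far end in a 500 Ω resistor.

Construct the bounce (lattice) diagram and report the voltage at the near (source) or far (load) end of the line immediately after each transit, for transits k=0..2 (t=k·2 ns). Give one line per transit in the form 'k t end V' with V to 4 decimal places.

0 0 source 0.2857
1 2 load 0.4082
2 4 source 0.4606

Γ_L=0.428571, Γ_S=0.428571; launch V₁=1·200/700=0.285714
k=0 src: V=0.2857
k=1 load: inc=0.285714, refl=0.285714·0.428571=0.1224; V=0.000000+0.285714+0.122449=0.4082
k=2 src: inc=0.122449, refl=0.122449·0.428571=0.0525; V=0.285714+0.122449+0.052478=0.4606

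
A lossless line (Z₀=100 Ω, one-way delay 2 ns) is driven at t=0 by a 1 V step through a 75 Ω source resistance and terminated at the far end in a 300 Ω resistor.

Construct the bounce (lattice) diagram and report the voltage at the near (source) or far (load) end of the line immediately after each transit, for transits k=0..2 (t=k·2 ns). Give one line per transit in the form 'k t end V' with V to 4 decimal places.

0 0 source 0.5714
1 2 load 0.8571
2 4 source 0.8163

Γ_L=0.500000, Γ_S=-0.142857; launch V₁=1·100/175=0.571429
k=0 src: V=0.5714
k=1 load: inc=0.571429, refl=0.571429·0.500000=0.2857; V=0.000000+0.571429+0.285714=0.8571
k=2 src: inc=0.285714, refl=0.285714·-0.142857=-0.0408; V=0.571429+0.285714+-0.040816=0.8163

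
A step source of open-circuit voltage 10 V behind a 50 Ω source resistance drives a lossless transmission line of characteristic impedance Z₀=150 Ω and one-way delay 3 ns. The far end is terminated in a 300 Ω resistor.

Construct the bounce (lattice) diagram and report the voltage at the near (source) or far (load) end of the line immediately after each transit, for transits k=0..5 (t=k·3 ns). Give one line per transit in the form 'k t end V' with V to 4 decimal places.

0 0 source 7.5000
1 3 load 10.0000
2 6 source 8.7500
3 9 load 8.3333
4 12 source 8.5417
5 15 load 8.6111

Γ_L=0.333333, Γ_S=-0.500000; launch V₁=10·150/200=7.500000
k=0 src: V=7.5000
k=1 load: inc=7.500000, refl=7.500000·0.333333=2.5000; V=0.000000+7.500000+2.500000=10.0000
k=2 src: inc=2.500000, refl=2.500000·-0.500000=-1.2500; V=7.500000+2.500000+-1.250000=8.7500
k=3 load: inc=-1.250000, refl=-1.250000·0.333333=-0.4167; V=10.000000+-1.250000+-0.416667=8.3333
k=4 src: inc=-0.416667, refl=-0.416667·-0.500000=0.2083; V=8.750000+-0.416667+0.208333=8.5417
k=5 load: inc=0.208333, refl=0.208333·0.333333=0.0694; V=8.333333+0.208333+0.069444=8.6111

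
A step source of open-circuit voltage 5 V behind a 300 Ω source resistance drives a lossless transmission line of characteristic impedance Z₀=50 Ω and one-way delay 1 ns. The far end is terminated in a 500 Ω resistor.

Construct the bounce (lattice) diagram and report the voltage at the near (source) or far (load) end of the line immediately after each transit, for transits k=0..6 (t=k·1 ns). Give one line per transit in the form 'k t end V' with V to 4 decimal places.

Γ_L=0.818182, Γ_S=0.714286; launch V₁=5·50/350=0.714286
k=0 src: V=0.7143
k=1 load: inc=0.714286, refl=0.714286·0.818182=0.5844; V=0.000000+0.714286+0.584416=1.2987
k=2 src: inc=0.584416, refl=0.584416·0.714286=0.4174; V=0.714286+0.584416+0.417440=1.7161
k=3 load: inc=0.417440, refl=0.417440·0.818182=0.3415; V=1.298701+0.417440+0.341542=2.0577
k=4 src: inc=0.341542, refl=0.341542·0.714286=0.2440; V=1.716141+0.341542+0.243958=2.3016
k=5 load: inc=0.243958, refl=0.243958·0.818182=0.1996; V=2.057683+0.243958+0.199602=2.5012
k=6 src: inc=0.199602, refl=0.199602·0.714286=0.1426; V=2.301641+0.199602+0.142573=2.6438

0 0 source 0.7143
1 1 load 1.2987
2 2 source 1.7161
3 3 load 2.0577
4 4 source 2.3016
5 5 load 2.5012
6 6 source 2.6438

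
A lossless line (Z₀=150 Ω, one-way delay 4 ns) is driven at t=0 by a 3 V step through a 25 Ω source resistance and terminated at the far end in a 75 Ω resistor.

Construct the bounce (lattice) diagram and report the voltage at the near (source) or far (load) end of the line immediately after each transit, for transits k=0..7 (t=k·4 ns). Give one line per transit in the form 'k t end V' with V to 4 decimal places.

Γ_L=-0.333333, Γ_S=-0.714286; launch V₁=3·150/175=2.571429
k=0 src: V=2.5714
k=1 load: inc=2.571429, refl=2.571429·-0.333333=-0.8571; V=0.000000+2.571429+-0.857143=1.7143
k=2 src: inc=-0.857143, refl=-0.857143·-0.714286=0.6122; V=2.571429+-0.857143+0.612245=2.3265
k=3 load: inc=0.612245, refl=0.612245·-0.333333=-0.2041; V=1.714286+0.612245+-0.204082=2.1224
k=4 src: inc=-0.204082, refl=-0.204082·-0.714286=0.1458; V=2.326531+-0.204082+0.145773=2.2682
k=5 load: inc=0.145773, refl=0.145773·-0.333333=-0.0486; V=2.122449+0.145773+-0.048591=2.2196
k=6 src: inc=-0.048591, refl=-0.048591·-0.714286=0.0347; V=2.268222+-0.048591+0.034708=2.2543
k=7 load: inc=0.034708, refl=0.034708·-0.333333=-0.0116; V=2.219631+0.034708+-0.011569=2.2428

0 0 source 2.5714
1 4 load 1.7143
2 8 source 2.3265
3 12 load 2.1224
4 16 source 2.2682
5 20 load 2.2196
6 24 source 2.2543
7 28 load 2.2428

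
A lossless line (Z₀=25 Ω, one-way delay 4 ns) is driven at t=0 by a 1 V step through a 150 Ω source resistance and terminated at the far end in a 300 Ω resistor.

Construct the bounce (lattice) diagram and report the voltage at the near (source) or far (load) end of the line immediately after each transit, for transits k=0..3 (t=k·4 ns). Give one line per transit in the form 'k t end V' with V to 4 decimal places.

Γ_L=0.846154, Γ_S=0.714286; launch V₁=1·25/175=0.142857
k=0 src: V=0.1429
k=1 load: inc=0.142857, refl=0.142857·0.846154=0.1209; V=0.000000+0.142857+0.120879=0.2637
k=2 src: inc=0.120879, refl=0.120879·0.714286=0.0863; V=0.142857+0.120879+0.086342=0.3501
k=3 load: inc=0.086342, refl=0.086342·0.846154=0.0731; V=0.263736+0.086342+0.073059=0.4231

0 0 source 0.1429
1 4 load 0.2637
2 8 source 0.3501
3 12 load 0.4231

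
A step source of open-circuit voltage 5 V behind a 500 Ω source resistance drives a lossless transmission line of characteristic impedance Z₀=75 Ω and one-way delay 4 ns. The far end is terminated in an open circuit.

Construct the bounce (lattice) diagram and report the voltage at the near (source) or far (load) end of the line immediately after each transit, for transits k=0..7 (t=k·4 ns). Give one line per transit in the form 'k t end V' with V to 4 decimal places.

Γ_L=1.000000, Γ_S=0.739130; launch V₁=5·75/575=0.652174
k=0 src: V=0.6522
k=1 load: inc=0.652174, refl=0.652174·1.000000=0.6522; V=0.000000+0.652174+0.652174=1.3043
k=2 src: inc=0.652174, refl=0.652174·0.739130=0.4820; V=0.652174+0.652174+0.482042=1.7864
k=3 load: inc=0.482042, refl=0.482042·1.000000=0.4820; V=1.304348+0.482042+0.482042=2.2684
k=4 src: inc=0.482042, refl=0.482042·0.739130=0.3563; V=1.786389+0.482042+0.356292=2.6247
k=5 load: inc=0.356292, refl=0.356292·1.000000=0.3563; V=2.268431+0.356292+0.356292=2.9810
k=6 src: inc=0.356292, refl=0.356292·0.739130=0.2633; V=2.624723+0.356292+0.263346=3.2444
k=7 load: inc=0.263346, refl=0.263346·1.000000=0.2633; V=2.981014+0.263346+0.263346=3.5077

0 0 source 0.6522
1 4 load 1.3043
2 8 source 1.7864
3 12 load 2.2684
4 16 source 2.6247
5 20 load 2.9810
6 24 source 3.2444
7 28 load 3.5077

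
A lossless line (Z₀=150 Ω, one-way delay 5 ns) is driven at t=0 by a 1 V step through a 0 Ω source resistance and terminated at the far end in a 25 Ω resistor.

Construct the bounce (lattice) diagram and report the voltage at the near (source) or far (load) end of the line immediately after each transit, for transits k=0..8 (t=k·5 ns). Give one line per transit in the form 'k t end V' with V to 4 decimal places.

Γ_L=-0.714286, Γ_S=-1.000000; launch V₁=1·150/150=1.000000
k=0 src: V=1.0000
k=1 load: inc=1.000000, refl=1.000000·-0.714286=-0.7143; V=0.000000+1.000000+-0.714286=0.2857
k=2 src: inc=-0.714286, refl=-0.714286·-1.000000=0.7143; V=1.000000+-0.714286+0.714286=1.0000
k=3 load: inc=0.714286, refl=0.714286·-0.714286=-0.5102; V=0.285714+0.714286+-0.510204=0.4898
k=4 src: inc=-0.510204, refl=-0.510204·-1.000000=0.5102; V=1.000000+-0.510204+0.510204=1.0000
k=5 load: inc=0.510204, refl=0.510204·-0.714286=-0.3644; V=0.489796+0.510204+-0.364431=0.6356
k=6 src: inc=-0.364431, refl=-0.364431·-1.000000=0.3644; V=1.000000+-0.364431+0.364431=1.0000
k=7 load: inc=0.364431, refl=0.364431·-0.714286=-0.2603; V=0.635569+0.364431+-0.260308=0.7397
k=8 src: inc=-0.260308, refl=-0.260308·-1.000000=0.2603; V=1.000000+-0.260308+0.260308=1.0000

0 0 source 1.0000
1 5 load 0.2857
2 10 source 1.0000
3 15 load 0.4898
4 20 source 1.0000
5 25 load 0.6356
6 30 source 1.0000
7 35 load 0.7397
8 40 source 1.0000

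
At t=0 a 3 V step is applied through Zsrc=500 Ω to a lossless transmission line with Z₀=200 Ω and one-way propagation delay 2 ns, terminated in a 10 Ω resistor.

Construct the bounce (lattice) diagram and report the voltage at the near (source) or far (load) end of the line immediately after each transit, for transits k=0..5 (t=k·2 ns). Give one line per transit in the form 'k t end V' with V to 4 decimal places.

0 0 source 0.8571
1 2 load 0.0816
2 4 source -0.2507
3 6 load 0.0500
4 8 source 0.1789
5 10 load 0.0623

Γ_L=-0.904762, Γ_S=0.428571; launch V₁=3·200/700=0.857143
k=0 src: V=0.8571
k=1 load: inc=0.857143, refl=0.857143·-0.904762=-0.7755; V=0.000000+0.857143+-0.775510=0.0816
k=2 src: inc=-0.775510, refl=-0.775510·0.428571=-0.3324; V=0.857143+-0.775510+-0.332362=-0.2507
k=3 load: inc=-0.332362, refl=-0.332362·-0.904762=0.3007; V=0.081633+-0.332362+0.300708=0.0500
k=4 src: inc=0.300708, refl=0.300708·0.428571=0.1289; V=-0.250729+0.300708+0.128875=0.1789
k=5 load: inc=0.128875, refl=0.128875·-0.904762=-0.1166; V=0.049979+0.128875+-0.116601=0.0623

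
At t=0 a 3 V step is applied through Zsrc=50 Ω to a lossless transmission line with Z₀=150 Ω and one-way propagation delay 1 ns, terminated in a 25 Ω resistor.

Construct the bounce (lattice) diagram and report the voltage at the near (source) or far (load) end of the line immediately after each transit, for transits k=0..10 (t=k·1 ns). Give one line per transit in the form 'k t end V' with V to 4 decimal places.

Γ_L=-0.714286, Γ_S=-0.500000; launch V₁=3·150/200=2.250000
k=0 src: V=2.2500
k=1 load: inc=2.250000, refl=2.250000·-0.714286=-1.6071; V=0.000000+2.250000+-1.607143=0.6429
k=2 src: inc=-1.607143, refl=-1.607143·-0.500000=0.8036; V=2.250000+-1.607143+0.803571=1.4464
k=3 load: inc=0.803571, refl=0.803571·-0.714286=-0.5740; V=0.642857+0.803571+-0.573980=0.8724
k=4 src: inc=-0.573980, refl=-0.573980·-0.500000=0.2870; V=1.446429+-0.573980+0.286990=1.1594
k=5 load: inc=0.286990, refl=0.286990·-0.714286=-0.2050; V=0.872449+0.286990+-0.204993=0.9544
k=6 src: inc=-0.204993, refl=-0.204993·-0.500000=0.1025; V=1.159439+-0.204993+0.102496=1.0569
k=7 load: inc=0.102496, refl=0.102496·-0.714286=-0.0732; V=0.954446+0.102496+-0.073212=0.9837
k=8 src: inc=-0.073212, refl=-0.073212·-0.500000=0.0366; V=1.056942+-0.073212+0.036606=1.0203
k=9 load: inc=0.036606, refl=0.036606·-0.714286=-0.0261; V=0.983731+0.036606+-0.026147=0.9942
k=10 src: inc=-0.026147, refl=-0.026147·-0.500000=0.0131; V=1.020337+-0.026147+0.013074=1.0073

0 0 source 2.2500
1 1 load 0.6429
2 2 source 1.4464
3 3 load 0.8724
4 4 source 1.1594
5 5 load 0.9544
6 6 source 1.0569
7 7 load 0.9837
8 8 source 1.0203
9 9 load 0.9942
10 10 source 1.0073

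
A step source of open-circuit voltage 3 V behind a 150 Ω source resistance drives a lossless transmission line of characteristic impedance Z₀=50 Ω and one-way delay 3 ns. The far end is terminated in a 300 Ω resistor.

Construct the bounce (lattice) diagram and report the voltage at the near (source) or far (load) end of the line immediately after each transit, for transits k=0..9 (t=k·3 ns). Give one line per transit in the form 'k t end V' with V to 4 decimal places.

Γ_L=0.714286, Γ_S=0.500000; launch V₁=3·50/200=0.750000
k=0 src: V=0.7500
k=1 load: inc=0.750000, refl=0.750000·0.714286=0.5357; V=0.000000+0.750000+0.535714=1.2857
k=2 src: inc=0.535714, refl=0.535714·0.500000=0.2679; V=0.750000+0.535714+0.267857=1.5536
k=3 load: inc=0.267857, refl=0.267857·0.714286=0.1913; V=1.285714+0.267857+0.191327=1.7449
k=4 src: inc=0.191327, refl=0.191327·0.500000=0.0957; V=1.553571+0.191327+0.095663=1.8406
k=5 load: inc=0.095663, refl=0.095663·0.714286=0.0683; V=1.744898+0.095663+0.068331=1.9089
k=6 src: inc=0.068331, refl=0.068331·0.500000=0.0342; V=1.840561+0.068331+0.034165=1.9431
k=7 load: inc=0.034165, refl=0.034165·0.714286=0.0244; V=1.908892+0.034165+0.024404=1.9675
k=8 src: inc=0.024404, refl=0.024404·0.500000=0.0122; V=1.943058+0.024404+0.012202=1.9797
k=9 load: inc=0.012202, refl=0.012202·0.714286=0.0087; V=1.967461+0.012202+0.008716=1.9884

0 0 source 0.7500
1 3 load 1.2857
2 6 source 1.5536
3 9 load 1.7449
4 12 source 1.8406
5 15 load 1.9089
6 18 source 1.9431
7 21 load 1.9675
8 24 source 1.9797
9 27 load 1.9884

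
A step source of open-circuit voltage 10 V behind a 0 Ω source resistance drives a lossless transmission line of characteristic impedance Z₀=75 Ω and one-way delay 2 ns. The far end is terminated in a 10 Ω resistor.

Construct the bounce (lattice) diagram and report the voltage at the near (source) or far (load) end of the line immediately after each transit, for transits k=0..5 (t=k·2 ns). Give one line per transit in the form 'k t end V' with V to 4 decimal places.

Γ_L=-0.764706, Γ_S=-1.000000; launch V₁=10·75/75=10.000000
k=0 src: V=10.0000
k=1 load: inc=10.000000, refl=10.000000·-0.764706=-7.6471; V=0.000000+10.000000+-7.647059=2.3529
k=2 src: inc=-7.647059, refl=-7.647059·-1.000000=7.6471; V=10.000000+-7.647059+7.647059=10.0000
k=3 load: inc=7.647059, refl=7.647059·-0.764706=-5.8478; V=2.352941+7.647059+-5.847751=4.1522
k=4 src: inc=-5.847751, refl=-5.847751·-1.000000=5.8478; V=10.000000+-5.847751+5.847751=10.0000
k=5 load: inc=5.847751, refl=5.847751·-0.764706=-4.4718; V=4.152249+5.847751+-4.471809=5.5282

0 0 source 10.0000
1 2 load 2.3529
2 4 source 10.0000
3 6 load 4.1522
4 8 source 10.0000
5 10 load 5.5282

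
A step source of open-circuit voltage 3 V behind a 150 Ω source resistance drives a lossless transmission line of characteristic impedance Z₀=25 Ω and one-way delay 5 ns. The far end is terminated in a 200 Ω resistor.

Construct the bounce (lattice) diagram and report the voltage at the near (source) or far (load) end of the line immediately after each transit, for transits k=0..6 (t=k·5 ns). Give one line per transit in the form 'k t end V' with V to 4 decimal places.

Γ_L=0.777778, Γ_S=0.714286; launch V₁=3·25/175=0.428571
k=0 src: V=0.4286
k=1 load: inc=0.428571, refl=0.428571·0.777778=0.3333; V=0.000000+0.428571+0.333333=0.7619
k=2 src: inc=0.333333, refl=0.333333·0.714286=0.2381; V=0.428571+0.333333+0.238095=1.0000
k=3 load: inc=0.238095, refl=0.238095·0.777778=0.1852; V=0.761905+0.238095+0.185185=1.1852
k=4 src: inc=0.185185, refl=0.185185·0.714286=0.1323; V=1.000000+0.185185+0.132275=1.3175
k=5 load: inc=0.132275, refl=0.132275·0.777778=0.1029; V=1.185185+0.132275+0.102881=1.4203
k=6 src: inc=0.102881, refl=0.102881·0.714286=0.0735; V=1.317460+0.102881+0.073486=1.4938

0 0 source 0.4286
1 5 load 0.7619
2 10 source 1.0000
3 15 load 1.1852
4 20 source 1.3175
5 25 load 1.4203
6 30 source 1.4938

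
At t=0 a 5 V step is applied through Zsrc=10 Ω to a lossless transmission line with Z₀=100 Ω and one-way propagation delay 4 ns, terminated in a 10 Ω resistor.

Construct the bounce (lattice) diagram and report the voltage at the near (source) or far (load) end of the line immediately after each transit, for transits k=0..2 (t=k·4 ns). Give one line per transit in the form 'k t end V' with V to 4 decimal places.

Γ_L=-0.818182, Γ_S=-0.818182; launch V₁=5·100/110=4.545455
k=0 src: V=4.5455
k=1 load: inc=4.545455, refl=4.545455·-0.818182=-3.7190; V=0.000000+4.545455+-3.719008=0.8264
k=2 src: inc=-3.719008, refl=-3.719008·-0.818182=3.0428; V=4.545455+-3.719008+3.042825=3.8693

0 0 source 4.5455
1 4 load 0.8264
2 8 source 3.8693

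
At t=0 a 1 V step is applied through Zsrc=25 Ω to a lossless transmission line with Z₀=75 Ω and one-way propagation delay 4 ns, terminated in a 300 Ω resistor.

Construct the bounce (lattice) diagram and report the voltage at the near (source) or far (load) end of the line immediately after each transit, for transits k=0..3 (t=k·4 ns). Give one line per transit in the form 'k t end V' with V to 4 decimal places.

0 0 source 0.7500
1 4 load 1.2000
2 8 source 0.9750
3 12 load 0.8400

Γ_L=0.600000, Γ_S=-0.500000; launch V₁=1·75/100=0.750000
k=0 src: V=0.7500
k=1 load: inc=0.750000, refl=0.750000·0.600000=0.4500; V=0.000000+0.750000+0.450000=1.2000
k=2 src: inc=0.450000, refl=0.450000·-0.500000=-0.2250; V=0.750000+0.450000+-0.225000=0.9750
k=3 load: inc=-0.225000, refl=-0.225000·0.600000=-0.1350; V=1.200000+-0.225000+-0.135000=0.8400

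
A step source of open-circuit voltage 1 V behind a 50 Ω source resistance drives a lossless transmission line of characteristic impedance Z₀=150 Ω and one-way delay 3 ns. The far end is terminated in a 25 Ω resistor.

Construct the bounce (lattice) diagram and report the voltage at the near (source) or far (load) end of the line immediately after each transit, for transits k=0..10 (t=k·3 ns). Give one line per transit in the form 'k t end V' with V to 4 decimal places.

Γ_L=-0.714286, Γ_S=-0.500000; launch V₁=1·150/200=0.750000
k=0 src: V=0.7500
k=1 load: inc=0.750000, refl=0.750000·-0.714286=-0.5357; V=0.000000+0.750000+-0.535714=0.2143
k=2 src: inc=-0.535714, refl=-0.535714·-0.500000=0.2679; V=0.750000+-0.535714+0.267857=0.4821
k=3 load: inc=0.267857, refl=0.267857·-0.714286=-0.1913; V=0.214286+0.267857+-0.191327=0.2908
k=4 src: inc=-0.191327, refl=-0.191327·-0.500000=0.0957; V=0.482143+-0.191327+0.095663=0.3865
k=5 load: inc=0.095663, refl=0.095663·-0.714286=-0.0683; V=0.290816+0.095663+-0.068331=0.3181
k=6 src: inc=-0.068331, refl=-0.068331·-0.500000=0.0342; V=0.386480+-0.068331+0.034165=0.3523
k=7 load: inc=0.034165, refl=0.034165·-0.714286=-0.0244; V=0.318149+0.034165+-0.024404=0.3279
k=8 src: inc=-0.024404, refl=-0.024404·-0.500000=0.0122; V=0.352314+-0.024404+0.012202=0.3401
k=9 load: inc=0.012202, refl=0.012202·-0.714286=-0.0087; V=0.327910+0.012202+-0.008716=0.3314
k=10 src: inc=-0.008716, refl=-0.008716·-0.500000=0.0044; V=0.340112+-0.008716+0.004358=0.3358

0 0 source 0.7500
1 3 load 0.2143
2 6 source 0.4821
3 9 load 0.2908
4 12 source 0.3865
5 15 load 0.3181
6 18 source 0.3523
7 21 load 0.3279
8 24 source 0.3401
9 27 load 0.3314
10 30 source 0.3358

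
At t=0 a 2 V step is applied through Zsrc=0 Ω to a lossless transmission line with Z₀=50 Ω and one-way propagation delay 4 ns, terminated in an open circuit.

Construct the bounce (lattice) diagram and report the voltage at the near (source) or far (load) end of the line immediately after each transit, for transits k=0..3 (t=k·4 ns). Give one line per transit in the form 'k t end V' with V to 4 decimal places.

Γ_L=1.000000, Γ_S=-1.000000; launch V₁=2·50/50=2.000000
k=0 src: V=2.0000
k=1 load: inc=2.000000, refl=2.000000·1.000000=2.0000; V=0.000000+2.000000+2.000000=4.0000
k=2 src: inc=2.000000, refl=2.000000·-1.000000=-2.0000; V=2.000000+2.000000+-2.000000=2.0000
k=3 load: inc=-2.000000, refl=-2.000000·1.000000=-2.0000; V=4.000000+-2.000000+-2.000000=0.0000

0 0 source 2.0000
1 4 load 4.0000
2 8 source 2.0000
3 12 load 0.0000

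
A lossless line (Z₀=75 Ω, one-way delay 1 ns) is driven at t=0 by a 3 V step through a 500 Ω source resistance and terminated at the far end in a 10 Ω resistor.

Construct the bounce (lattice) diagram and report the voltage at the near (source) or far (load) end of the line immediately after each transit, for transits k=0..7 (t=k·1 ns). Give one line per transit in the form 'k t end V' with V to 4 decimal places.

Γ_L=-0.764706, Γ_S=0.739130; launch V₁=3·75/575=0.391304
k=0 src: V=0.3913
k=1 load: inc=0.391304, refl=0.391304·-0.764706=-0.2992; V=0.000000+0.391304+-0.299233=0.0921
k=2 src: inc=-0.299233, refl=-0.299233·0.739130=-0.2212; V=0.391304+-0.299233+-0.221172=-0.1291
k=3 load: inc=-0.221172, refl=-0.221172·-0.764706=0.1691; V=0.092072+-0.221172+0.169132=0.0400
k=4 src: inc=0.169132, refl=0.169132·0.739130=0.1250; V=-0.129100+0.169132+0.125010=0.1650
k=5 load: inc=0.125010, refl=0.125010·-0.764706=-0.0956; V=0.040031+0.125010+-0.095596=0.0694
k=6 src: inc=-0.095596, refl=-0.095596·0.739130=-0.0707; V=0.165041+-0.095596+-0.070658=-0.0012
k=7 load: inc=-0.070658, refl=-0.070658·-0.764706=0.0540; V=0.069445+-0.070658+0.054033=0.0528

0 0 source 0.3913
1 1 load 0.0921
2 2 source -0.1291
3 3 load 0.0400
4 4 source 0.1650
5 5 load 0.0694
6 6 source -0.0012
7 7 load 0.0528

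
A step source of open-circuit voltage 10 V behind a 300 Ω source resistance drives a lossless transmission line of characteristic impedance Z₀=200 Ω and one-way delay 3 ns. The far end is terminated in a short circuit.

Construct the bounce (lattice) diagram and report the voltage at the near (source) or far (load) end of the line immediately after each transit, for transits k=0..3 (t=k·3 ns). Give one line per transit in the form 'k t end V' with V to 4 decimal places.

0 0 source 4.0000
1 3 load 0.0000
2 6 source -0.8000
3 9 load 0.0000

Γ_L=-1.000000, Γ_S=0.200000; launch V₁=10·200/500=4.000000
k=0 src: V=4.0000
k=1 load: inc=4.000000, refl=4.000000·-1.000000=-4.0000; V=0.000000+4.000000+-4.000000=0.0000
k=2 src: inc=-4.000000, refl=-4.000000·0.200000=-0.8000; V=4.000000+-4.000000+-0.800000=-0.8000
k=3 load: inc=-0.800000, refl=-0.800000·-1.000000=0.8000; V=0.000000+-0.800000+0.800000=0.0000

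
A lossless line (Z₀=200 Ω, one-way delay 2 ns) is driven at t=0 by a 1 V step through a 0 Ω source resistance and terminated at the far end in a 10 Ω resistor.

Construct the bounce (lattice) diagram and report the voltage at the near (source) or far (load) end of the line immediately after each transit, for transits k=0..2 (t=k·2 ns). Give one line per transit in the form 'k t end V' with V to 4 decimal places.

0 0 source 1.0000
1 2 load 0.0952
2 4 source 1.0000

Γ_L=-0.904762, Γ_S=-1.000000; launch V₁=1·200/200=1.000000
k=0 src: V=1.0000
k=1 load: inc=1.000000, refl=1.000000·-0.904762=-0.9048; V=0.000000+1.000000+-0.904762=0.0952
k=2 src: inc=-0.904762, refl=-0.904762·-1.000000=0.9048; V=1.000000+-0.904762+0.904762=1.0000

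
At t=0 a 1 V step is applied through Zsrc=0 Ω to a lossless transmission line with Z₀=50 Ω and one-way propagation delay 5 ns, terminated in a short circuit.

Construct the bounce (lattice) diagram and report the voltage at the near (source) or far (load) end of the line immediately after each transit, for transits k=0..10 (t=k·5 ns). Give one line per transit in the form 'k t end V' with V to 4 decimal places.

Γ_L=-1.000000, Γ_S=-1.000000; launch V₁=1·50/50=1.000000
k=0 src: V=1.0000
k=1 load: inc=1.000000, refl=1.000000·-1.000000=-1.0000; V=0.000000+1.000000+-1.000000=0.0000
k=2 src: inc=-1.000000, refl=-1.000000·-1.000000=1.0000; V=1.000000+-1.000000+1.000000=1.0000
k=3 load: inc=1.000000, refl=1.000000·-1.000000=-1.0000; V=0.000000+1.000000+-1.000000=0.0000
k=4 src: inc=-1.000000, refl=-1.000000·-1.000000=1.0000; V=1.000000+-1.000000+1.000000=1.0000
k=5 load: inc=1.000000, refl=1.000000·-1.000000=-1.0000; V=0.000000+1.000000+-1.000000=0.0000
k=6 src: inc=-1.000000, refl=-1.000000·-1.000000=1.0000; V=1.000000+-1.000000+1.000000=1.0000
k=7 load: inc=1.000000, refl=1.000000·-1.000000=-1.0000; V=0.000000+1.000000+-1.000000=0.0000
k=8 src: inc=-1.000000, refl=-1.000000·-1.000000=1.0000; V=1.000000+-1.000000+1.000000=1.0000
k=9 load: inc=1.000000, refl=1.000000·-1.000000=-1.0000; V=0.000000+1.000000+-1.000000=0.0000
k=10 src: inc=-1.000000, refl=-1.000000·-1.000000=1.0000; V=1.000000+-1.000000+1.000000=1.0000

0 0 source 1.0000
1 5 load 0.0000
2 10 source 1.0000
3 15 load 0.0000
4 20 source 1.0000
5 25 load 0.0000
6 30 source 1.0000
7 35 load 0.0000
8 40 source 1.0000
9 45 load 0.0000
10 50 source 1.0000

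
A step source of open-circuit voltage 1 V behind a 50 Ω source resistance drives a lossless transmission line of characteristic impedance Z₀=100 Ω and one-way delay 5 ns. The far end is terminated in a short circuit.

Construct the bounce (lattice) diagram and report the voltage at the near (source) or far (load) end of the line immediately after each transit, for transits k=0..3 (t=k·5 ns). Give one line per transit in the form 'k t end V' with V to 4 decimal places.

0 0 source 0.6667
1 5 load 0.0000
2 10 source 0.2222
3 15 load 0.0000

Γ_L=-1.000000, Γ_S=-0.333333; launch V₁=1·100/150=0.666667
k=0 src: V=0.6667
k=1 load: inc=0.666667, refl=0.666667·-1.000000=-0.6667; V=0.000000+0.666667+-0.666667=0.0000
k=2 src: inc=-0.666667, refl=-0.666667·-0.333333=0.2222; V=0.666667+-0.666667+0.222222=0.2222
k=3 load: inc=0.222222, refl=0.222222·-1.000000=-0.2222; V=0.000000+0.222222+-0.222222=0.0000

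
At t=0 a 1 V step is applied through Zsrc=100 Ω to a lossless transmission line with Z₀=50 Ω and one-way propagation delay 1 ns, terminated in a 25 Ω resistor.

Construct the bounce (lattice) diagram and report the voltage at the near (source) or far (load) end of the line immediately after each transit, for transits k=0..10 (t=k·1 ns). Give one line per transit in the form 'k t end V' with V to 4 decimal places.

0 0 source 0.3333
1 1 load 0.2222
2 2 source 0.1852
3 3 load 0.1975
4 4 source 0.2016
5 5 load 0.2003
6 6 source 0.1998
7 7 load 0.2000
8 8 source 0.2000
9 9 load 0.2000
10 10 source 0.2000

Γ_L=-0.333333, Γ_S=0.333333; launch V₁=1·50/150=0.333333
k=0 src: V=0.3333
k=1 load: inc=0.333333, refl=0.333333·-0.333333=-0.1111; V=0.000000+0.333333+-0.111111=0.2222
k=2 src: inc=-0.111111, refl=-0.111111·0.333333=-0.0370; V=0.333333+-0.111111+-0.037037=0.1852
k=3 load: inc=-0.037037, refl=-0.037037·-0.333333=0.0123; V=0.222222+-0.037037+0.012346=0.1975
k=4 src: inc=0.012346, refl=0.012346·0.333333=0.0041; V=0.185185+0.012346+0.004115=0.2016
k=5 load: inc=0.004115, refl=0.004115·-0.333333=-0.0014; V=0.197531+0.004115+-0.001372=0.2003
k=6 src: inc=-0.001372, refl=-0.001372·0.333333=-0.0005; V=0.201646+-0.001372+-0.000457=0.1998
k=7 load: inc=-0.000457, refl=-0.000457·-0.333333=0.0002; V=0.200274+-0.000457+0.000152=0.2000
k=8 src: inc=0.000152, refl=0.000152·0.333333=0.0001; V=0.199817+0.000152+0.000051=0.2000
k=9 load: inc=0.000051, refl=0.000051·-0.333333=-0.0000; V=0.199970+0.000051+-0.000017=0.2000
k=10 src: inc=-0.000017, refl=-0.000017·0.333333=-0.0000; V=0.200020+-0.000017+-0.000006=0.2000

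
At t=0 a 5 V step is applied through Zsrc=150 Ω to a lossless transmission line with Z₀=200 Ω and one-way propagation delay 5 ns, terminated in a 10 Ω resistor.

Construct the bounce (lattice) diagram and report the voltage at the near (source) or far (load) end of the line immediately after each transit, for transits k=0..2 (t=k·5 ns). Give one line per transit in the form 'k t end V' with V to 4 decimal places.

Γ_L=-0.904762, Γ_S=-0.142857; launch V₁=5·200/350=2.857143
k=0 src: V=2.8571
k=1 load: inc=2.857143, refl=2.857143·-0.904762=-2.5850; V=0.000000+2.857143+-2.585034=0.2721
k=2 src: inc=-2.585034, refl=-2.585034·-0.142857=0.3693; V=2.857143+-2.585034+0.369291=0.6414

0 0 source 2.8571
1 5 load 0.2721
2 10 source 0.6414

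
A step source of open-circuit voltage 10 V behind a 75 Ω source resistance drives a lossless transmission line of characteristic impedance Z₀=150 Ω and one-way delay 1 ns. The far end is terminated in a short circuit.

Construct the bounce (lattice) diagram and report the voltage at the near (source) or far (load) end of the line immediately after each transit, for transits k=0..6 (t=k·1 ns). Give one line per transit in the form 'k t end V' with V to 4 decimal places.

Γ_L=-1.000000, Γ_S=-0.333333; launch V₁=10·150/225=6.666667
k=0 src: V=6.6667
k=1 load: inc=6.666667, refl=6.666667·-1.000000=-6.6667; V=0.000000+6.666667+-6.666667=0.0000
k=2 src: inc=-6.666667, refl=-6.666667·-0.333333=2.2222; V=6.666667+-6.666667+2.222222=2.2222
k=3 load: inc=2.222222, refl=2.222222·-1.000000=-2.2222; V=0.000000+2.222222+-2.222222=0.0000
k=4 src: inc=-2.222222, refl=-2.222222·-0.333333=0.7407; V=2.222222+-2.222222+0.740741=0.7407
k=5 load: inc=0.740741, refl=0.740741·-1.000000=-0.7407; V=0.000000+0.740741+-0.740741=0.0000
k=6 src: inc=-0.740741, refl=-0.740741·-0.333333=0.2469; V=0.740741+-0.740741+0.246914=0.2469

0 0 source 6.6667
1 1 load 0.0000
2 2 source 2.2222
3 3 load 0.0000
4 4 source 0.7407
5 5 load 0.0000
6 6 source 0.2469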